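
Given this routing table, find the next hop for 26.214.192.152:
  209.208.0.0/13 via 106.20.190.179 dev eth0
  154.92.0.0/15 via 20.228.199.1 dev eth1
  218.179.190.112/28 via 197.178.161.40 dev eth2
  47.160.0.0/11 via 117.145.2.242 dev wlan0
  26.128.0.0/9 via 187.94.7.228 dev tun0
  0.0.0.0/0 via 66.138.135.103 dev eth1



Longest prefix match for 26.214.192.152:
  /13 209.208.0.0: no
  /15 154.92.0.0: no
  /28 218.179.190.112: no
  /11 47.160.0.0: no
  /9 26.128.0.0: MATCH
  /0 0.0.0.0: MATCH
Selected: next-hop 187.94.7.228 via tun0 (matched /9)


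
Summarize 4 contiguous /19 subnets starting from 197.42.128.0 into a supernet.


Original prefix: /19
Number of subnets: 4 = 2^2
New prefix = 19 - 2 = 17
Supernet: 197.42.128.0/17


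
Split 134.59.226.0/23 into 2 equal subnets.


New prefix = 23 + 1 = 24
Each subnet has 256 addresses
  134.59.226.0/24
  134.59.227.0/24
Subnets: 134.59.226.0/24, 134.59.227.0/24


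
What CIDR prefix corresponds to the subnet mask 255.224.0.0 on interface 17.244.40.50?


Binary: 11111111.11100000.00000000.00000000
Count leading 1s
Prefix: /11


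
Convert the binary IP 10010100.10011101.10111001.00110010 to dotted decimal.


10010100 = 148
10011101 = 157
10111001 = 185
00110010 = 50
IP: 148.157.185.50


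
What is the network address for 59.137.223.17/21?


IP:   00111011.10001001.11011111.00010001
Mask: 11111111.11111111.11111000.00000000
AND operation:
Net:  00111011.10001001.11011000.00000000
Network: 59.137.216.0/21


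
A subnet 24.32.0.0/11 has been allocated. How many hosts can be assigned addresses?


Host bits = 32 - 11 = 21
Total addresses = 2^21 = 2097152
Usable = total - 2 (network and broadcast)
Usable hosts: 2097150


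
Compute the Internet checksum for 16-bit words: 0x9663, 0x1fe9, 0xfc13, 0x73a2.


Sum all words (with carry folding):
+ 0x9663 = 0x9663
+ 0x1fe9 = 0xb64c
+ 0xfc13 = 0xb260
+ 0x73a2 = 0x2603
One's complement: ~0x2603
Checksum = 0xd9fc


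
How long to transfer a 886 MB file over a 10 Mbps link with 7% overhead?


Effective throughput = 10 * (1 - 7/100) = 9.3 Mbps
File size in Mb = 886 * 8 = 7088 Mb
Time = 7088 / 9.3
Time = 762.1505 seconds


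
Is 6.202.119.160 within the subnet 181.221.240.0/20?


Subnet network: 181.221.240.0
Test IP AND mask: 6.202.112.0
No, 6.202.119.160 is not in 181.221.240.0/20


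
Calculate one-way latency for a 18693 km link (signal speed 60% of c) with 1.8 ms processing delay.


Speed = 0.6 * 3e5 km/s = 180000 km/s
Propagation delay = 18693 / 180000 = 0.1038 s = 103.85 ms
Processing delay = 1.8 ms
Total one-way latency = 105.65 ms


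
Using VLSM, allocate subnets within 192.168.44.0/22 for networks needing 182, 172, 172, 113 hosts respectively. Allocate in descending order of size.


182 hosts -> /24 (254 usable): 192.168.44.0/24
172 hosts -> /24 (254 usable): 192.168.45.0/24
172 hosts -> /24 (254 usable): 192.168.46.0/24
113 hosts -> /25 (126 usable): 192.168.47.0/25
Allocation: 192.168.44.0/24 (182 hosts, 254 usable); 192.168.45.0/24 (172 hosts, 254 usable); 192.168.46.0/24 (172 hosts, 254 usable); 192.168.47.0/25 (113 hosts, 126 usable)


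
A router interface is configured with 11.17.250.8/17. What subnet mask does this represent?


/17 means 17 network bits, 15 host bits
Binary: 11111111111111111000000000000000
Mask: 255.255.128.0


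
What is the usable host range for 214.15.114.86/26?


Network: 214.15.114.64
Broadcast: 214.15.114.127
First usable = network + 1
Last usable = broadcast - 1
Range: 214.15.114.65 to 214.15.114.126


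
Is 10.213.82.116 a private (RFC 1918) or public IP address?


RFC 1918 private ranges:
  10.0.0.0/8 (10.0.0.0 - 10.255.255.255)
  172.16.0.0/12 (172.16.0.0 - 172.31.255.255)
  192.168.0.0/16 (192.168.0.0 - 192.168.255.255)
Private (in 10.0.0.0/8)


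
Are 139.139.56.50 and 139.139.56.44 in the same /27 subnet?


Mask: 255.255.255.224
139.139.56.50 AND mask = 139.139.56.32
139.139.56.44 AND mask = 139.139.56.32
Yes, same subnet (139.139.56.32)


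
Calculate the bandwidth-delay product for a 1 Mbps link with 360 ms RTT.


BDP = bandwidth * RTT
= 1 Mbps * 360 ms
= 1 * 1e6 * 360 / 1000 bits
= 360000 bits
= 45000 bytes
= 43.9453 KB
BDP = 360000 bits (45000 bytes)


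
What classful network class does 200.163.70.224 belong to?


First octet: 200
Binary: 11001000
110xxxxx -> Class C (192-223)
Class C, default mask 255.255.255.0 (/24)


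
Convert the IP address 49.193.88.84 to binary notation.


49 = 00110001
193 = 11000001
88 = 01011000
84 = 01010100
Binary: 00110001.11000001.01011000.01010100


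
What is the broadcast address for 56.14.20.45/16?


Network: 56.14.0.0/16
Host bits = 16
Set all host bits to 1:
Broadcast: 56.14.255.255


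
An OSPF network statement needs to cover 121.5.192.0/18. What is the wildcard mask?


Subnet mask: 255.255.192.0
Wildcard = 255.255.255.255 - subnet mask
255 - 255 = 0
255 - 255 = 0
255 - 192 = 63
255 - 0 = 255
Wildcard: 0.0.63.255


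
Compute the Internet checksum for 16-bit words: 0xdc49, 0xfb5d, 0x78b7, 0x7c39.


Sum all words (with carry folding):
+ 0xdc49 = 0xdc49
+ 0xfb5d = 0xd7a7
+ 0x78b7 = 0x505f
+ 0x7c39 = 0xcc98
One's complement: ~0xcc98
Checksum = 0x3367


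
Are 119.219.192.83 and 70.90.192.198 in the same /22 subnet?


Mask: 255.255.252.0
119.219.192.83 AND mask = 119.219.192.0
70.90.192.198 AND mask = 70.90.192.0
No, different subnets (119.219.192.0 vs 70.90.192.0)


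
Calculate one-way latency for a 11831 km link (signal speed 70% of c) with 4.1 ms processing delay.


Speed = 0.7 * 3e5 km/s = 210000 km/s
Propagation delay = 11831 / 210000 = 0.0563 s = 56.3381 ms
Processing delay = 4.1 ms
Total one-way latency = 60.4381 ms


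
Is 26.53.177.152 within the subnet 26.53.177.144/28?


Subnet network: 26.53.177.144
Test IP AND mask: 26.53.177.144
Yes, 26.53.177.152 is in 26.53.177.144/28


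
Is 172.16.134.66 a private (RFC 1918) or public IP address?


RFC 1918 private ranges:
  10.0.0.0/8 (10.0.0.0 - 10.255.255.255)
  172.16.0.0/12 (172.16.0.0 - 172.31.255.255)
  192.168.0.0/16 (192.168.0.0 - 192.168.255.255)
Private (in 172.16.0.0/12)


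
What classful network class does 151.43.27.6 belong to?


First octet: 151
Binary: 10010111
10xxxxxx -> Class B (128-191)
Class B, default mask 255.255.0.0 (/16)


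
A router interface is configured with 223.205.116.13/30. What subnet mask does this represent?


/30 means 30 network bits, 2 host bits
Binary: 11111111111111111111111111111100
Mask: 255.255.255.252


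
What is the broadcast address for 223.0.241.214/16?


Network: 223.0.0.0/16
Host bits = 16
Set all host bits to 1:
Broadcast: 223.0.255.255


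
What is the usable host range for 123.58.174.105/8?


Network: 123.0.0.0
Broadcast: 123.255.255.255
First usable = network + 1
Last usable = broadcast - 1
Range: 123.0.0.1 to 123.255.255.254


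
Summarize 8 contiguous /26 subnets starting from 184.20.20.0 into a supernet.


Original prefix: /26
Number of subnets: 8 = 2^3
New prefix = 26 - 3 = 23
Supernet: 184.20.20.0/23


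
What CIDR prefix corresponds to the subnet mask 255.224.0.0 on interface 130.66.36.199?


Binary: 11111111.11100000.00000000.00000000
Count leading 1s
Prefix: /11


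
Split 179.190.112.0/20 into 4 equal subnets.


New prefix = 20 + 2 = 22
Each subnet has 1024 addresses
  179.190.112.0/22
  179.190.116.0/22
  179.190.120.0/22
  179.190.124.0/22
Subnets: 179.190.112.0/22, 179.190.116.0/22, 179.190.120.0/22, 179.190.124.0/22


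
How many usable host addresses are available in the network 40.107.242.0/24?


Host bits = 32 - 24 = 8
Total addresses = 2^8 = 256
Usable = total - 2 (network and broadcast)
Usable hosts: 254


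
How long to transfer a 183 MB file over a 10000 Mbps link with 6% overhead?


Effective throughput = 10000 * (1 - 6/100) = 9400 Mbps
File size in Mb = 183 * 8 = 1464 Mb
Time = 1464 / 9400
Time = 0.1557 seconds


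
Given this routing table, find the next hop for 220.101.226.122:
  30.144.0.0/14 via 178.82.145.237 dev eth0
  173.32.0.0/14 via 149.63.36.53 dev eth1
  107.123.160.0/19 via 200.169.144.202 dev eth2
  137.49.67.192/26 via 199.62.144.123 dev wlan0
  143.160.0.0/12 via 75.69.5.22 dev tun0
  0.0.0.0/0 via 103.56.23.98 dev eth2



Longest prefix match for 220.101.226.122:
  /14 30.144.0.0: no
  /14 173.32.0.0: no
  /19 107.123.160.0: no
  /26 137.49.67.192: no
  /12 143.160.0.0: no
  /0 0.0.0.0: MATCH
Selected: next-hop 103.56.23.98 via eth2 (matched /0)


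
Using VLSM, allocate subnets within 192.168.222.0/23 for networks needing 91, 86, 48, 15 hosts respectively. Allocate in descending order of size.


91 hosts -> /25 (126 usable): 192.168.222.0/25
86 hosts -> /25 (126 usable): 192.168.222.128/25
48 hosts -> /26 (62 usable): 192.168.223.0/26
15 hosts -> /27 (30 usable): 192.168.223.64/27
Allocation: 192.168.222.0/25 (91 hosts, 126 usable); 192.168.222.128/25 (86 hosts, 126 usable); 192.168.223.0/26 (48 hosts, 62 usable); 192.168.223.64/27 (15 hosts, 30 usable)


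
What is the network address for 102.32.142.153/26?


IP:   01100110.00100000.10001110.10011001
Mask: 11111111.11111111.11111111.11000000
AND operation:
Net:  01100110.00100000.10001110.10000000
Network: 102.32.142.128/26


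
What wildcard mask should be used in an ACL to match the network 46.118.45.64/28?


Subnet mask: 255.255.255.240
Wildcard = 255.255.255.255 - subnet mask
255 - 255 = 0
255 - 255 = 0
255 - 255 = 0
255 - 240 = 15
Wildcard: 0.0.0.15


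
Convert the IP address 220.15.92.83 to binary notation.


220 = 11011100
15 = 00001111
92 = 01011100
83 = 01010011
Binary: 11011100.00001111.01011100.01010011


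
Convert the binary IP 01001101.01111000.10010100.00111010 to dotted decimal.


01001101 = 77
01111000 = 120
10010100 = 148
00111010 = 58
IP: 77.120.148.58


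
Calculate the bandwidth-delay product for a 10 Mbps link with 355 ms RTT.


BDP = bandwidth * RTT
= 10 Mbps * 355 ms
= 10 * 1e6 * 355 / 1000 bits
= 3550000 bits
= 443750 bytes
= 433.3496 KB
BDP = 3550000 bits (443750 bytes)


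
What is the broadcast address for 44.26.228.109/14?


Network: 44.24.0.0/14
Host bits = 18
Set all host bits to 1:
Broadcast: 44.27.255.255


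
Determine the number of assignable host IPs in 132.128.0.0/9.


Host bits = 32 - 9 = 23
Total addresses = 2^23 = 8388608
Usable = total - 2 (network and broadcast)
Usable hosts: 8388606


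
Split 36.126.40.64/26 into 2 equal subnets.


New prefix = 26 + 1 = 27
Each subnet has 32 addresses
  36.126.40.64/27
  36.126.40.96/27
Subnets: 36.126.40.64/27, 36.126.40.96/27


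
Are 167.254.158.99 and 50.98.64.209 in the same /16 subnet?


Mask: 255.255.0.0
167.254.158.99 AND mask = 167.254.0.0
50.98.64.209 AND mask = 50.98.0.0
No, different subnets (167.254.0.0 vs 50.98.0.0)


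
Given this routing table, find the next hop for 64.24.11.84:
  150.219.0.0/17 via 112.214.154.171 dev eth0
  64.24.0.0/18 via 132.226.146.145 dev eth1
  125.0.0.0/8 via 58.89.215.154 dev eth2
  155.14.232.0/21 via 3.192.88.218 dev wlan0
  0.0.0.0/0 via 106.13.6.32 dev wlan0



Longest prefix match for 64.24.11.84:
  /17 150.219.0.0: no
  /18 64.24.0.0: MATCH
  /8 125.0.0.0: no
  /21 155.14.232.0: no
  /0 0.0.0.0: MATCH
Selected: next-hop 132.226.146.145 via eth1 (matched /18)


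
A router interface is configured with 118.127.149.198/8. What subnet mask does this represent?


/8 means 8 network bits, 24 host bits
Binary: 11111111000000000000000000000000
Mask: 255.0.0.0


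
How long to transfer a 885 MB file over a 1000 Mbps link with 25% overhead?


Effective throughput = 1000 * (1 - 25/100) = 750 Mbps
File size in Mb = 885 * 8 = 7080 Mb
Time = 7080 / 750
Time = 9.44 seconds


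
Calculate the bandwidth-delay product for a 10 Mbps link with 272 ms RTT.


BDP = bandwidth * RTT
= 10 Mbps * 272 ms
= 10 * 1e6 * 272 / 1000 bits
= 2720000 bits
= 340000 bytes
= 332.0312 KB
BDP = 2720000 bits (340000 bytes)


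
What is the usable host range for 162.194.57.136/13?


Network: 162.192.0.0
Broadcast: 162.199.255.255
First usable = network + 1
Last usable = broadcast - 1
Range: 162.192.0.1 to 162.199.255.254


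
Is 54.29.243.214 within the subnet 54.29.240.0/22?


Subnet network: 54.29.240.0
Test IP AND mask: 54.29.240.0
Yes, 54.29.243.214 is in 54.29.240.0/22


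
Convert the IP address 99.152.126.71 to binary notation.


99 = 01100011
152 = 10011000
126 = 01111110
71 = 01000111
Binary: 01100011.10011000.01111110.01000111


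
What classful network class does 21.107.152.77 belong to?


First octet: 21
Binary: 00010101
0xxxxxxx -> Class A (1-126)
Class A, default mask 255.0.0.0 (/8)


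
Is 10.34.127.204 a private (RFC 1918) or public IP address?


RFC 1918 private ranges:
  10.0.0.0/8 (10.0.0.0 - 10.255.255.255)
  172.16.0.0/12 (172.16.0.0 - 172.31.255.255)
  192.168.0.0/16 (192.168.0.0 - 192.168.255.255)
Private (in 10.0.0.0/8)


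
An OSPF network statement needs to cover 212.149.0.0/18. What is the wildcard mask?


Subnet mask: 255.255.192.0
Wildcard = 255.255.255.255 - subnet mask
255 - 255 = 0
255 - 255 = 0
255 - 192 = 63
255 - 0 = 255
Wildcard: 0.0.63.255


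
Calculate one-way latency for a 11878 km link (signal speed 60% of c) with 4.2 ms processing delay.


Speed = 0.6 * 3e5 km/s = 180000 km/s
Propagation delay = 11878 / 180000 = 0.066 s = 65.9889 ms
Processing delay = 4.2 ms
Total one-way latency = 70.1889 ms


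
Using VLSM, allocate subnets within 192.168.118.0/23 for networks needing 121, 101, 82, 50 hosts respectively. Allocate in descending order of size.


121 hosts -> /25 (126 usable): 192.168.118.0/25
101 hosts -> /25 (126 usable): 192.168.118.128/25
82 hosts -> /25 (126 usable): 192.168.119.0/25
50 hosts -> /26 (62 usable): 192.168.119.128/26
Allocation: 192.168.118.0/25 (121 hosts, 126 usable); 192.168.118.128/25 (101 hosts, 126 usable); 192.168.119.0/25 (82 hosts, 126 usable); 192.168.119.128/26 (50 hosts, 62 usable)


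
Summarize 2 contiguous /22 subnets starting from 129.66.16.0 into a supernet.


Original prefix: /22
Number of subnets: 2 = 2^1
New prefix = 22 - 1 = 21
Supernet: 129.66.16.0/21


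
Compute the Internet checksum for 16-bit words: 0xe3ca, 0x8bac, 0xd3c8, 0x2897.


Sum all words (with carry folding):
+ 0xe3ca = 0xe3ca
+ 0x8bac = 0x6f77
+ 0xd3c8 = 0x4340
+ 0x2897 = 0x6bd7
One's complement: ~0x6bd7
Checksum = 0x9428


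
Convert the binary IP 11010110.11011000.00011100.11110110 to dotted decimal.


11010110 = 214
11011000 = 216
00011100 = 28
11110110 = 246
IP: 214.216.28.246


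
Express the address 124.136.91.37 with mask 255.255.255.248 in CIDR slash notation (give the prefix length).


Binary: 11111111.11111111.11111111.11111000
Count leading 1s
Prefix: /29


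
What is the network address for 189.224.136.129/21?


IP:   10111101.11100000.10001000.10000001
Mask: 11111111.11111111.11111000.00000000
AND operation:
Net:  10111101.11100000.10001000.00000000
Network: 189.224.136.0/21


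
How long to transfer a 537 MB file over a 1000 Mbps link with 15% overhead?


Effective throughput = 1000 * (1 - 15/100) = 850 Mbps
File size in Mb = 537 * 8 = 4296 Mb
Time = 4296 / 850
Time = 5.0541 seconds


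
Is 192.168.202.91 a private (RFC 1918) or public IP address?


RFC 1918 private ranges:
  10.0.0.0/8 (10.0.0.0 - 10.255.255.255)
  172.16.0.0/12 (172.16.0.0 - 172.31.255.255)
  192.168.0.0/16 (192.168.0.0 - 192.168.255.255)
Private (in 192.168.0.0/16)


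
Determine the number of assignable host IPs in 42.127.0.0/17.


Host bits = 32 - 17 = 15
Total addresses = 2^15 = 32768
Usable = total - 2 (network and broadcast)
Usable hosts: 32766


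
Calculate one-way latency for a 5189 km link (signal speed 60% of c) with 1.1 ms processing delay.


Speed = 0.6 * 3e5 km/s = 180000 km/s
Propagation delay = 5189 / 180000 = 0.0288 s = 28.8278 ms
Processing delay = 1.1 ms
Total one-way latency = 29.9278 ms


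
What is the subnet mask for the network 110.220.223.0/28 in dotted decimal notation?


/28 means 28 network bits, 4 host bits
Binary: 11111111111111111111111111110000
Mask: 255.255.255.240


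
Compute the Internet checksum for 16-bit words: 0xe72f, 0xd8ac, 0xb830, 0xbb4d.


Sum all words (with carry folding):
+ 0xe72f = 0xe72f
+ 0xd8ac = 0xbfdc
+ 0xb830 = 0x780d
+ 0xbb4d = 0x335b
One's complement: ~0x335b
Checksum = 0xcca4


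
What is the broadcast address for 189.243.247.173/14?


Network: 189.240.0.0/14
Host bits = 18
Set all host bits to 1:
Broadcast: 189.243.255.255


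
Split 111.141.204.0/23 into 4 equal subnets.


New prefix = 23 + 2 = 25
Each subnet has 128 addresses
  111.141.204.0/25
  111.141.204.128/25
  111.141.205.0/25
  111.141.205.128/25
Subnets: 111.141.204.0/25, 111.141.204.128/25, 111.141.205.0/25, 111.141.205.128/25


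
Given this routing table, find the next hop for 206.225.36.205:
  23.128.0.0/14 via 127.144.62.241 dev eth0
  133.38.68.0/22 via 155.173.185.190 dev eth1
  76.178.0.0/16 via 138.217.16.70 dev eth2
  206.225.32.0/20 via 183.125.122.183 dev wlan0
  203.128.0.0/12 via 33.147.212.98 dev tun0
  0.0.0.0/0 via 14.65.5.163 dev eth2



Longest prefix match for 206.225.36.205:
  /14 23.128.0.0: no
  /22 133.38.68.0: no
  /16 76.178.0.0: no
  /20 206.225.32.0: MATCH
  /12 203.128.0.0: no
  /0 0.0.0.0: MATCH
Selected: next-hop 183.125.122.183 via wlan0 (matched /20)


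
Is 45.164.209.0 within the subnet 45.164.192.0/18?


Subnet network: 45.164.192.0
Test IP AND mask: 45.164.192.0
Yes, 45.164.209.0 is in 45.164.192.0/18


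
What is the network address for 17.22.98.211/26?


IP:   00010001.00010110.01100010.11010011
Mask: 11111111.11111111.11111111.11000000
AND operation:
Net:  00010001.00010110.01100010.11000000
Network: 17.22.98.192/26


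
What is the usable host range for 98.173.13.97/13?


Network: 98.168.0.0
Broadcast: 98.175.255.255
First usable = network + 1
Last usable = broadcast - 1
Range: 98.168.0.1 to 98.175.255.254


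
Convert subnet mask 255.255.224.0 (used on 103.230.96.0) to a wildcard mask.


Subnet mask: 255.255.224.0
Wildcard = 255.255.255.255 - subnet mask
255 - 255 = 0
255 - 255 = 0
255 - 224 = 31
255 - 0 = 255
Wildcard: 0.0.31.255


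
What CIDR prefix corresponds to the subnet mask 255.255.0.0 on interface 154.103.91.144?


Binary: 11111111.11111111.00000000.00000000
Count leading 1s
Prefix: /16


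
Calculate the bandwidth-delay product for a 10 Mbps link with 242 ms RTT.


BDP = bandwidth * RTT
= 10 Mbps * 242 ms
= 10 * 1e6 * 242 / 1000 bits
= 2420000 bits
= 302500 bytes
= 295.4102 KB
BDP = 2420000 bits (302500 bytes)


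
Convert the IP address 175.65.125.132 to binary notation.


175 = 10101111
65 = 01000001
125 = 01111101
132 = 10000100
Binary: 10101111.01000001.01111101.10000100


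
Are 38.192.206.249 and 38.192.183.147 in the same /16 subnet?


Mask: 255.255.0.0
38.192.206.249 AND mask = 38.192.0.0
38.192.183.147 AND mask = 38.192.0.0
Yes, same subnet (38.192.0.0)


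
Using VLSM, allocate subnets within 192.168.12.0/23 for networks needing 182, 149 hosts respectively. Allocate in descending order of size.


182 hosts -> /24 (254 usable): 192.168.12.0/24
149 hosts -> /24 (254 usable): 192.168.13.0/24
Allocation: 192.168.12.0/24 (182 hosts, 254 usable); 192.168.13.0/24 (149 hosts, 254 usable)


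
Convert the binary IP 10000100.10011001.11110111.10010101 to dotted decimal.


10000100 = 132
10011001 = 153
11110111 = 247
10010101 = 149
IP: 132.153.247.149


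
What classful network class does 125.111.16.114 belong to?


First octet: 125
Binary: 01111101
0xxxxxxx -> Class A (1-126)
Class A, default mask 255.0.0.0 (/8)


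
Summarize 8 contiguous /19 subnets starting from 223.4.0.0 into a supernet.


Original prefix: /19
Number of subnets: 8 = 2^3
New prefix = 19 - 3 = 16
Supernet: 223.4.0.0/16


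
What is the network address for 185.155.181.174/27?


IP:   10111001.10011011.10110101.10101110
Mask: 11111111.11111111.11111111.11100000
AND operation:
Net:  10111001.10011011.10110101.10100000
Network: 185.155.181.160/27


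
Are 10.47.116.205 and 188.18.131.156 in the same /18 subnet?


Mask: 255.255.192.0
10.47.116.205 AND mask = 10.47.64.0
188.18.131.156 AND mask = 188.18.128.0
No, different subnets (10.47.64.0 vs 188.18.128.0)


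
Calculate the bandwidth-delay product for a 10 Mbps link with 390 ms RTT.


BDP = bandwidth * RTT
= 10 Mbps * 390 ms
= 10 * 1e6 * 390 / 1000 bits
= 3900000 bits
= 487500 bytes
= 476.0742 KB
BDP = 3900000 bits (487500 bytes)


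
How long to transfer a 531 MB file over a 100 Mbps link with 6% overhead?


Effective throughput = 100 * (1 - 6/100) = 94 Mbps
File size in Mb = 531 * 8 = 4248 Mb
Time = 4248 / 94
Time = 45.1915 seconds


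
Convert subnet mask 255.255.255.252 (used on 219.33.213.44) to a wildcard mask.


Subnet mask: 255.255.255.252
Wildcard = 255.255.255.255 - subnet mask
255 - 255 = 0
255 - 255 = 0
255 - 255 = 0
255 - 252 = 3
Wildcard: 0.0.0.3


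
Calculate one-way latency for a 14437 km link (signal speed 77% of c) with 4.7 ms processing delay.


Speed = 0.77 * 3e5 km/s = 231000 km/s
Propagation delay = 14437 / 231000 = 0.0625 s = 62.4978 ms
Processing delay = 4.7 ms
Total one-way latency = 67.1978 ms


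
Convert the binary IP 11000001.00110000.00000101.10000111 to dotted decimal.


11000001 = 193
00110000 = 48
00000101 = 5
10000111 = 135
IP: 193.48.5.135


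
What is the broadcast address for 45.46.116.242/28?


Network: 45.46.116.240/28
Host bits = 4
Set all host bits to 1:
Broadcast: 45.46.116.255


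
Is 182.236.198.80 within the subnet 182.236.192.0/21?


Subnet network: 182.236.192.0
Test IP AND mask: 182.236.192.0
Yes, 182.236.198.80 is in 182.236.192.0/21


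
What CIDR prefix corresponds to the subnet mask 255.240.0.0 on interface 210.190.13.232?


Binary: 11111111.11110000.00000000.00000000
Count leading 1s
Prefix: /12


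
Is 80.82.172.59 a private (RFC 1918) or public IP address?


RFC 1918 private ranges:
  10.0.0.0/8 (10.0.0.0 - 10.255.255.255)
  172.16.0.0/12 (172.16.0.0 - 172.31.255.255)
  192.168.0.0/16 (192.168.0.0 - 192.168.255.255)
Public (not in any RFC 1918 range)


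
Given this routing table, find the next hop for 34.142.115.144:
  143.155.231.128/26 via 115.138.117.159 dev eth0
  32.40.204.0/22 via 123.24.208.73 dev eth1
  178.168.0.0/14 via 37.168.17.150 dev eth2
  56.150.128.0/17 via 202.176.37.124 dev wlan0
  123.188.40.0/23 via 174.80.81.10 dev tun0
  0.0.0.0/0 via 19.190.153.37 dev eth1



Longest prefix match for 34.142.115.144:
  /26 143.155.231.128: no
  /22 32.40.204.0: no
  /14 178.168.0.0: no
  /17 56.150.128.0: no
  /23 123.188.40.0: no
  /0 0.0.0.0: MATCH
Selected: next-hop 19.190.153.37 via eth1 (matched /0)


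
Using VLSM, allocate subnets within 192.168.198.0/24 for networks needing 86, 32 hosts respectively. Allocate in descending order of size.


86 hosts -> /25 (126 usable): 192.168.198.0/25
32 hosts -> /26 (62 usable): 192.168.198.128/26
Allocation: 192.168.198.0/25 (86 hosts, 126 usable); 192.168.198.128/26 (32 hosts, 62 usable)


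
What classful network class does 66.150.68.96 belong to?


First octet: 66
Binary: 01000010
0xxxxxxx -> Class A (1-126)
Class A, default mask 255.0.0.0 (/8)


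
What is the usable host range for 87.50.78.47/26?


Network: 87.50.78.0
Broadcast: 87.50.78.63
First usable = network + 1
Last usable = broadcast - 1
Range: 87.50.78.1 to 87.50.78.62


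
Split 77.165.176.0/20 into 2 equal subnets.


New prefix = 20 + 1 = 21
Each subnet has 2048 addresses
  77.165.176.0/21
  77.165.184.0/21
Subnets: 77.165.176.0/21, 77.165.184.0/21


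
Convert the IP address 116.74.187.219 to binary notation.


116 = 01110100
74 = 01001010
187 = 10111011
219 = 11011011
Binary: 01110100.01001010.10111011.11011011


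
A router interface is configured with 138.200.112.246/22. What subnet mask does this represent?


/22 means 22 network bits, 10 host bits
Binary: 11111111111111111111110000000000
Mask: 255.255.252.0


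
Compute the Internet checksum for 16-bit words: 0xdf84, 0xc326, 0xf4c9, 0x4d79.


Sum all words (with carry folding):
+ 0xdf84 = 0xdf84
+ 0xc326 = 0xa2ab
+ 0xf4c9 = 0x9775
+ 0x4d79 = 0xe4ee
One's complement: ~0xe4ee
Checksum = 0x1b11


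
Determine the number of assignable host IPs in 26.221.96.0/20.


Host bits = 32 - 20 = 12
Total addresses = 2^12 = 4096
Usable = total - 2 (network and broadcast)
Usable hosts: 4094


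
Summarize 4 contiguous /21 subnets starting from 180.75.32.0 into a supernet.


Original prefix: /21
Number of subnets: 4 = 2^2
New prefix = 21 - 2 = 19
Supernet: 180.75.32.0/19


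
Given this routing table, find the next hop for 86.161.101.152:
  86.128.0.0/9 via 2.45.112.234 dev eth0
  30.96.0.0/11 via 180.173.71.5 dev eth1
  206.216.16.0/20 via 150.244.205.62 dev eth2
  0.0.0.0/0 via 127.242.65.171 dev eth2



Longest prefix match for 86.161.101.152:
  /9 86.128.0.0: MATCH
  /11 30.96.0.0: no
  /20 206.216.16.0: no
  /0 0.0.0.0: MATCH
Selected: next-hop 2.45.112.234 via eth0 (matched /9)


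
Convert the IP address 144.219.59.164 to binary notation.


144 = 10010000
219 = 11011011
59 = 00111011
164 = 10100100
Binary: 10010000.11011011.00111011.10100100


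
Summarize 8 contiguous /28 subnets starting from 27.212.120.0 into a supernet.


Original prefix: /28
Number of subnets: 8 = 2^3
New prefix = 28 - 3 = 25
Supernet: 27.212.120.0/25


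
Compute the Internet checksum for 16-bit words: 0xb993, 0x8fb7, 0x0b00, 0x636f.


Sum all words (with carry folding):
+ 0xb993 = 0xb993
+ 0x8fb7 = 0x494b
+ 0x0b00 = 0x544b
+ 0x636f = 0xb7ba
One's complement: ~0xb7ba
Checksum = 0x4845


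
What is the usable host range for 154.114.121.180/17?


Network: 154.114.0.0
Broadcast: 154.114.127.255
First usable = network + 1
Last usable = broadcast - 1
Range: 154.114.0.1 to 154.114.127.254


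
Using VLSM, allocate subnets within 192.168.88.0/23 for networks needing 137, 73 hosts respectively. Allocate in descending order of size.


137 hosts -> /24 (254 usable): 192.168.88.0/24
73 hosts -> /25 (126 usable): 192.168.89.0/25
Allocation: 192.168.88.0/24 (137 hosts, 254 usable); 192.168.89.0/25 (73 hosts, 126 usable)


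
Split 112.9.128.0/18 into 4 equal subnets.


New prefix = 18 + 2 = 20
Each subnet has 4096 addresses
  112.9.128.0/20
  112.9.144.0/20
  112.9.160.0/20
  112.9.176.0/20
Subnets: 112.9.128.0/20, 112.9.144.0/20, 112.9.160.0/20, 112.9.176.0/20


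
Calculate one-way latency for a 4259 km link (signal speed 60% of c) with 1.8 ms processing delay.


Speed = 0.6 * 3e5 km/s = 180000 km/s
Propagation delay = 4259 / 180000 = 0.0237 s = 23.6611 ms
Processing delay = 1.8 ms
Total one-way latency = 25.4611 ms


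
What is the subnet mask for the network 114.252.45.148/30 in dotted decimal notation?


/30 means 30 network bits, 2 host bits
Binary: 11111111111111111111111111111100
Mask: 255.255.255.252


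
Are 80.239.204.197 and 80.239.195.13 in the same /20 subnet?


Mask: 255.255.240.0
80.239.204.197 AND mask = 80.239.192.0
80.239.195.13 AND mask = 80.239.192.0
Yes, same subnet (80.239.192.0)


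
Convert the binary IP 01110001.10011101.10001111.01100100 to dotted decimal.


01110001 = 113
10011101 = 157
10001111 = 143
01100100 = 100
IP: 113.157.143.100


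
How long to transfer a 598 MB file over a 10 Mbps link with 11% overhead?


Effective throughput = 10 * (1 - 11/100) = 8.9 Mbps
File size in Mb = 598 * 8 = 4784 Mb
Time = 4784 / 8.9
Time = 537.5281 seconds


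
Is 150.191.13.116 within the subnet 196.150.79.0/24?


Subnet network: 196.150.79.0
Test IP AND mask: 150.191.13.0
No, 150.191.13.116 is not in 196.150.79.0/24


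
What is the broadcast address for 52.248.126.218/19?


Network: 52.248.96.0/19
Host bits = 13
Set all host bits to 1:
Broadcast: 52.248.127.255


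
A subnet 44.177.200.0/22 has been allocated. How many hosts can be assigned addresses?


Host bits = 32 - 22 = 10
Total addresses = 2^10 = 1024
Usable = total - 2 (network and broadcast)
Usable hosts: 1022


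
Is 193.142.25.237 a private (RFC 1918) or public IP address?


RFC 1918 private ranges:
  10.0.0.0/8 (10.0.0.0 - 10.255.255.255)
  172.16.0.0/12 (172.16.0.0 - 172.31.255.255)
  192.168.0.0/16 (192.168.0.0 - 192.168.255.255)
Public (not in any RFC 1918 range)


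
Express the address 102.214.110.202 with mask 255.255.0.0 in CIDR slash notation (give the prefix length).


Binary: 11111111.11111111.00000000.00000000
Count leading 1s
Prefix: /16


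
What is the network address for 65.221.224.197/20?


IP:   01000001.11011101.11100000.11000101
Mask: 11111111.11111111.11110000.00000000
AND operation:
Net:  01000001.11011101.11100000.00000000
Network: 65.221.224.0/20


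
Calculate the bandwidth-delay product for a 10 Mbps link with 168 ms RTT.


BDP = bandwidth * RTT
= 10 Mbps * 168 ms
= 10 * 1e6 * 168 / 1000 bits
= 1680000 bits
= 210000 bytes
= 205.0781 KB
BDP = 1680000 bits (210000 bytes)


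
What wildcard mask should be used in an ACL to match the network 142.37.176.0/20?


Subnet mask: 255.255.240.0
Wildcard = 255.255.255.255 - subnet mask
255 - 255 = 0
255 - 255 = 0
255 - 240 = 15
255 - 0 = 255
Wildcard: 0.0.15.255


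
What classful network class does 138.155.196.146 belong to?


First octet: 138
Binary: 10001010
10xxxxxx -> Class B (128-191)
Class B, default mask 255.255.0.0 (/16)


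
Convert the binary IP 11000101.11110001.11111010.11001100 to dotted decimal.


11000101 = 197
11110001 = 241
11111010 = 250
11001100 = 204
IP: 197.241.250.204


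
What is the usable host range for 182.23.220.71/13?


Network: 182.16.0.0
Broadcast: 182.23.255.255
First usable = network + 1
Last usable = broadcast - 1
Range: 182.16.0.1 to 182.23.255.254


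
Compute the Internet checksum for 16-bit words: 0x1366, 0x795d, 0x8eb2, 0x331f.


Sum all words (with carry folding):
+ 0x1366 = 0x1366
+ 0x795d = 0x8cc3
+ 0x8eb2 = 0x1b76
+ 0x331f = 0x4e95
One's complement: ~0x4e95
Checksum = 0xb16a


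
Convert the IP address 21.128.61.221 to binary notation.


21 = 00010101
128 = 10000000
61 = 00111101
221 = 11011101
Binary: 00010101.10000000.00111101.11011101


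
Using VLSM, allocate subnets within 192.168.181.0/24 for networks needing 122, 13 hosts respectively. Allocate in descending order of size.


122 hosts -> /25 (126 usable): 192.168.181.0/25
13 hosts -> /28 (14 usable): 192.168.181.128/28
Allocation: 192.168.181.0/25 (122 hosts, 126 usable); 192.168.181.128/28 (13 hosts, 14 usable)


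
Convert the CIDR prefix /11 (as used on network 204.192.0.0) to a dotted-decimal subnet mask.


/11 means 11 network bits, 21 host bits
Binary: 11111111111000000000000000000000
Mask: 255.224.0.0


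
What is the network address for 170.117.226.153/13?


IP:   10101010.01110101.11100010.10011001
Mask: 11111111.11111000.00000000.00000000
AND operation:
Net:  10101010.01110000.00000000.00000000
Network: 170.112.0.0/13


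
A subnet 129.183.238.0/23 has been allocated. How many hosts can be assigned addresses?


Host bits = 32 - 23 = 9
Total addresses = 2^9 = 512
Usable = total - 2 (network and broadcast)
Usable hosts: 510


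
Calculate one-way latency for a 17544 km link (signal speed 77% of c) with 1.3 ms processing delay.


Speed = 0.77 * 3e5 km/s = 231000 km/s
Propagation delay = 17544 / 231000 = 0.0759 s = 75.9481 ms
Processing delay = 1.3 ms
Total one-way latency = 77.2481 ms


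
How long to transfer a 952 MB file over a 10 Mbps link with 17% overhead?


Effective throughput = 10 * (1 - 17/100) = 8.3 Mbps
File size in Mb = 952 * 8 = 7616 Mb
Time = 7616 / 8.3
Time = 917.5904 seconds


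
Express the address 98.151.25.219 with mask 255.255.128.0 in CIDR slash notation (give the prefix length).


Binary: 11111111.11111111.10000000.00000000
Count leading 1s
Prefix: /17


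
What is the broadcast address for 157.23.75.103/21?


Network: 157.23.72.0/21
Host bits = 11
Set all host bits to 1:
Broadcast: 157.23.79.255


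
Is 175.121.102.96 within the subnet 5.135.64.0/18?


Subnet network: 5.135.64.0
Test IP AND mask: 175.121.64.0
No, 175.121.102.96 is not in 5.135.64.0/18


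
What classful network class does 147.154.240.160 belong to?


First octet: 147
Binary: 10010011
10xxxxxx -> Class B (128-191)
Class B, default mask 255.255.0.0 (/16)


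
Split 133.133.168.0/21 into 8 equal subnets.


New prefix = 21 + 3 = 24
Each subnet has 256 addresses
  133.133.168.0/24
  133.133.169.0/24
  133.133.170.0/24
  133.133.171.0/24
  133.133.172.0/24
  133.133.173.0/24
  133.133.174.0/24
  133.133.175.0/24
Subnets: 133.133.168.0/24, 133.133.169.0/24, 133.133.170.0/24, 133.133.171.0/24, 133.133.172.0/24, 133.133.173.0/24, 133.133.174.0/24, 133.133.175.0/24


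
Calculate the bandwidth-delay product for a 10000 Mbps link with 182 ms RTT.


BDP = bandwidth * RTT
= 10000 Mbps * 182 ms
= 10000 * 1e6 * 182 / 1000 bits
= 1820000000 bits
= 227500000 bytes
= 222167.9688 KB
BDP = 1820000000 bits (227500000 bytes)


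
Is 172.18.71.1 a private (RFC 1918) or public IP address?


RFC 1918 private ranges:
  10.0.0.0/8 (10.0.0.0 - 10.255.255.255)
  172.16.0.0/12 (172.16.0.0 - 172.31.255.255)
  192.168.0.0/16 (192.168.0.0 - 192.168.255.255)
Private (in 172.16.0.0/12)


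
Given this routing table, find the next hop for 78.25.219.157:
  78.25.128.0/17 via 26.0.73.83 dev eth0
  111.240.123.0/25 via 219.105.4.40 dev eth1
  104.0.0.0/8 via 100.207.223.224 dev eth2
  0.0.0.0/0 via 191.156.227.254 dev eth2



Longest prefix match for 78.25.219.157:
  /17 78.25.128.0: MATCH
  /25 111.240.123.0: no
  /8 104.0.0.0: no
  /0 0.0.0.0: MATCH
Selected: next-hop 26.0.73.83 via eth0 (matched /17)


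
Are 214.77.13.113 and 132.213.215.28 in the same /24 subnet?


Mask: 255.255.255.0
214.77.13.113 AND mask = 214.77.13.0
132.213.215.28 AND mask = 132.213.215.0
No, different subnets (214.77.13.0 vs 132.213.215.0)


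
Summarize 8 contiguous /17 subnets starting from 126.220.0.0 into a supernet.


Original prefix: /17
Number of subnets: 8 = 2^3
New prefix = 17 - 3 = 14
Supernet: 126.220.0.0/14


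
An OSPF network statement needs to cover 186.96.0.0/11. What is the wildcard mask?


Subnet mask: 255.224.0.0
Wildcard = 255.255.255.255 - subnet mask
255 - 255 = 0
255 - 224 = 31
255 - 0 = 255
255 - 0 = 255
Wildcard: 0.31.255.255


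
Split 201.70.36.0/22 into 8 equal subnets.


New prefix = 22 + 3 = 25
Each subnet has 128 addresses
  201.70.36.0/25
  201.70.36.128/25
  201.70.37.0/25
  201.70.37.128/25
  201.70.38.0/25
  201.70.38.128/25
  201.70.39.0/25
  201.70.39.128/25
Subnets: 201.70.36.0/25, 201.70.36.128/25, 201.70.37.0/25, 201.70.37.128/25, 201.70.38.0/25, 201.70.38.128/25, 201.70.39.0/25, 201.70.39.128/25


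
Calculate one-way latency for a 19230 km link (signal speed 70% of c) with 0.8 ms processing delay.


Speed = 0.7 * 3e5 km/s = 210000 km/s
Propagation delay = 19230 / 210000 = 0.0916 s = 91.5714 ms
Processing delay = 0.8 ms
Total one-way latency = 92.3714 ms


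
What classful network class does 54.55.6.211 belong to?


First octet: 54
Binary: 00110110
0xxxxxxx -> Class A (1-126)
Class A, default mask 255.0.0.0 (/8)


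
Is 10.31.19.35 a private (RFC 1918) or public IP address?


RFC 1918 private ranges:
  10.0.0.0/8 (10.0.0.0 - 10.255.255.255)
  172.16.0.0/12 (172.16.0.0 - 172.31.255.255)
  192.168.0.0/16 (192.168.0.0 - 192.168.255.255)
Private (in 10.0.0.0/8)


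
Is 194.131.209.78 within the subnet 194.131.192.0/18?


Subnet network: 194.131.192.0
Test IP AND mask: 194.131.192.0
Yes, 194.131.209.78 is in 194.131.192.0/18


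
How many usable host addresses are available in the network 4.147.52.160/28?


Host bits = 32 - 28 = 4
Total addresses = 2^4 = 16
Usable = total - 2 (network and broadcast)
Usable hosts: 14


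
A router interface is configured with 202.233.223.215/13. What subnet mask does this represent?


/13 means 13 network bits, 19 host bits
Binary: 11111111111110000000000000000000
Mask: 255.248.0.0


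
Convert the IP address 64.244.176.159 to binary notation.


64 = 01000000
244 = 11110100
176 = 10110000
159 = 10011111
Binary: 01000000.11110100.10110000.10011111


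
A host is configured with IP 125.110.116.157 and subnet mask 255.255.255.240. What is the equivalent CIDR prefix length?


Binary: 11111111.11111111.11111111.11110000
Count leading 1s
Prefix: /28


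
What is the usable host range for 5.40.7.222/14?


Network: 5.40.0.0
Broadcast: 5.43.255.255
First usable = network + 1
Last usable = broadcast - 1
Range: 5.40.0.1 to 5.43.255.254


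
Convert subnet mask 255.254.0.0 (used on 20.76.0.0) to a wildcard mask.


Subnet mask: 255.254.0.0
Wildcard = 255.255.255.255 - subnet mask
255 - 255 = 0
255 - 254 = 1
255 - 0 = 255
255 - 0 = 255
Wildcard: 0.1.255.255


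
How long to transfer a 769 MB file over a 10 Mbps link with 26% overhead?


Effective throughput = 10 * (1 - 26/100) = 7.4 Mbps
File size in Mb = 769 * 8 = 6152 Mb
Time = 6152 / 7.4
Time = 831.3514 seconds


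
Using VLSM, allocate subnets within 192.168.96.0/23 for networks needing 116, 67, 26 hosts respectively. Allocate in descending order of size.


116 hosts -> /25 (126 usable): 192.168.96.0/25
67 hosts -> /25 (126 usable): 192.168.96.128/25
26 hosts -> /27 (30 usable): 192.168.97.0/27
Allocation: 192.168.96.0/25 (116 hosts, 126 usable); 192.168.96.128/25 (67 hosts, 126 usable); 192.168.97.0/27 (26 hosts, 30 usable)


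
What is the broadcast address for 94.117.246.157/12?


Network: 94.112.0.0/12
Host bits = 20
Set all host bits to 1:
Broadcast: 94.127.255.255


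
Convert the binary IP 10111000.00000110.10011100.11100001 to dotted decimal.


10111000 = 184
00000110 = 6
10011100 = 156
11100001 = 225
IP: 184.6.156.225


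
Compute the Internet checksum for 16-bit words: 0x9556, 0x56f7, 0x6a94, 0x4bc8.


Sum all words (with carry folding):
+ 0x9556 = 0x9556
+ 0x56f7 = 0xec4d
+ 0x6a94 = 0x56e2
+ 0x4bc8 = 0xa2aa
One's complement: ~0xa2aa
Checksum = 0x5d55


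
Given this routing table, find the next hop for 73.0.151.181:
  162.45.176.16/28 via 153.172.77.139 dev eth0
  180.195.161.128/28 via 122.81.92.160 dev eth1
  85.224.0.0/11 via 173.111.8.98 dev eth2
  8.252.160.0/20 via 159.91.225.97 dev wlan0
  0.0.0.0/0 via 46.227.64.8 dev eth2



Longest prefix match for 73.0.151.181:
  /28 162.45.176.16: no
  /28 180.195.161.128: no
  /11 85.224.0.0: no
  /20 8.252.160.0: no
  /0 0.0.0.0: MATCH
Selected: next-hop 46.227.64.8 via eth2 (matched /0)


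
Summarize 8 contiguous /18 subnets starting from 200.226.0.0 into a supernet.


Original prefix: /18
Number of subnets: 8 = 2^3
New prefix = 18 - 3 = 15
Supernet: 200.226.0.0/15


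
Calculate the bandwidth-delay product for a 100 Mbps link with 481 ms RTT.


BDP = bandwidth * RTT
= 100 Mbps * 481 ms
= 100 * 1e6 * 481 / 1000 bits
= 48100000 bits
= 6012500 bytes
= 5871.582 KB
BDP = 48100000 bits (6012500 bytes)


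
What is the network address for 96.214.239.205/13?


IP:   01100000.11010110.11101111.11001101
Mask: 11111111.11111000.00000000.00000000
AND operation:
Net:  01100000.11010000.00000000.00000000
Network: 96.208.0.0/13


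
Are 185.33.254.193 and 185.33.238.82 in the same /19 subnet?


Mask: 255.255.224.0
185.33.254.193 AND mask = 185.33.224.0
185.33.238.82 AND mask = 185.33.224.0
Yes, same subnet (185.33.224.0)


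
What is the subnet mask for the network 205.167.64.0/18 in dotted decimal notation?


/18 means 18 network bits, 14 host bits
Binary: 11111111111111111100000000000000
Mask: 255.255.192.0


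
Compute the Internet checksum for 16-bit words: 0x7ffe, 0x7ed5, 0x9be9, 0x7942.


Sum all words (with carry folding):
+ 0x7ffe = 0x7ffe
+ 0x7ed5 = 0xfed3
+ 0x9be9 = 0x9abd
+ 0x7942 = 0x1400
One's complement: ~0x1400
Checksum = 0xebff
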